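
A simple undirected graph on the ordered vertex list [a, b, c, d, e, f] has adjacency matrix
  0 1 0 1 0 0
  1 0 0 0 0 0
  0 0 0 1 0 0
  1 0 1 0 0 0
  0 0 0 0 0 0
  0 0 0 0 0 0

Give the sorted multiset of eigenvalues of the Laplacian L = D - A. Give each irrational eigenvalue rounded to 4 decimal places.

[0, 0, 0, 0.5858, 2, 3.4142]

Reading degrees in the order [a, b, c, d, e, f] gives [2, 1, 1, 2, 0, 0]; set D = diag(2, 1, 1, 2, 0, 0) and form L = D - A. Diagonalising L (or applying a numerical eigensolver to the 6x6 matrix) gives the spectrum above. The 3 zero eigenvalues correspond to the 3 connected components. There are 3 zeros in the spectrum, matching the 3 components.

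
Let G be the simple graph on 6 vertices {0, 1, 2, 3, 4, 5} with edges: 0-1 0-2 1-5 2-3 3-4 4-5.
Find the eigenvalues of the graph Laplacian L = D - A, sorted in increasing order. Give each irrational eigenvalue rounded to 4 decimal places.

Each diagonal entry of L is the vertex degree and each off-diagonal entry is -1 where an edge is present, 0 otherwise; in the order [0, 1, 2, 3, 4, 5] the diagonal is [2, 2, 2, 2, 2, 2]. L is symmetric positive semidefinite, so every eigenvalue is real and nonnegative. The single zero eigenvalue shows the graph is connected. The eigenvalues sum to 12, which equals trace(L) = 2|E|.

[0, 1, 1, 3, 3, 4]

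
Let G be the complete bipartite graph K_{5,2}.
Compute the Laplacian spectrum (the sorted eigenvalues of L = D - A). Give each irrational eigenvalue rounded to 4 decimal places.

[0, 2, 2, 2, 2, 5, 7]

The graph has 7 vertices and degree multiset [5, 5, 2, 2, 2, 2, 2]; D is the diagonal matrix of degrees and L = D - A. Diagonalising L (or applying a numerical eigensolver to the 7x7 matrix) gives the spectrum above. The single zero eigenvalue shows the graph is connected.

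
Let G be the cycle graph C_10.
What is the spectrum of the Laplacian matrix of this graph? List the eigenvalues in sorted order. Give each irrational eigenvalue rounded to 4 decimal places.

[0, 0.3820, 0.3820, 1.3820, 1.3820, 2.6180, 2.6180, 3.6180, 3.6180, 4]

The graph has 10 vertices and degree multiset [2, 2, 2, 2, 2, 2, 2, 2, 2, 2]; D is the diagonal matrix of degrees and L = D - A. L is symmetric positive semidefinite, so every eigenvalue is real and nonnegative. The single zero eigenvalue shows the graph is connected. By the matrix-tree theorem the graph has (1/10) * product of the nonzero eigenvalues = 10 spanning trees.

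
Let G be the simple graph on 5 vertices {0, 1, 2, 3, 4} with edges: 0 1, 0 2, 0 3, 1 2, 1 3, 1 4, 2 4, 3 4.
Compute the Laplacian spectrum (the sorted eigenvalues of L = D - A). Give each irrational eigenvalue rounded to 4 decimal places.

[0, 3, 3, 5, 5]

Reading degrees in the order [0, 1, 2, 3, 4] gives [3, 4, 3, 3, 3]; set D = diag(3, 4, 3, 3, 3) and form L = D - A. Since every row of L sums to 0, the all-ones vector is in the kernel and 0 is an eigenvalue.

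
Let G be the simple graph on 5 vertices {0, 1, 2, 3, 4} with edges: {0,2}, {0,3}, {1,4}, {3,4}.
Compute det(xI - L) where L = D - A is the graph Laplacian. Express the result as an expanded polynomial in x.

x^5 - 8x^4 + 21x^3 - 20x^2 + 5x

With the vertex order [0, 1, 2, 3, 4], the degrees are [2, 1, 1, 2, 2], giving D = diag(2, 1, 1, 2, 2) and L = D - A. L has integer entries, so p(x) = det(xI - L) has integer coefficients. Expanding the determinant yields x^5 - 8x^4 + 21x^3 - 20x^2 + 5x. The coefficient of x^4 equals -trace(L) = -8, matching the sum of degrees. The eigenvalues sum to 8, which equals trace(L) = 2|E|.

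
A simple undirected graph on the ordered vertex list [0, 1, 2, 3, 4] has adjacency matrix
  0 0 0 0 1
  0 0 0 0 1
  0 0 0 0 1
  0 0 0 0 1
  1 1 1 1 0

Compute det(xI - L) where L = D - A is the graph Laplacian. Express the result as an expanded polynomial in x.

x^5 - 8x^4 + 18x^3 - 16x^2 + 5x

With the vertex order [0, 1, 2, 3, 4], the degrees are [1, 1, 1, 1, 4], giving D = diag(1, 1, 1, 1, 4) and L = D - A. The eigenvalues of L are [0, 1, 1, 1, 5]; the characteristic polynomial is the product of (x - lambda_i), which multiplies out to x^5 - 8x^4 + 18x^3 - 16x^2 + 5x. Since p(0) = det(-L) = 0, x divides p(x). The eigenvalues sum to 8, which equals trace(L) = 2|E|.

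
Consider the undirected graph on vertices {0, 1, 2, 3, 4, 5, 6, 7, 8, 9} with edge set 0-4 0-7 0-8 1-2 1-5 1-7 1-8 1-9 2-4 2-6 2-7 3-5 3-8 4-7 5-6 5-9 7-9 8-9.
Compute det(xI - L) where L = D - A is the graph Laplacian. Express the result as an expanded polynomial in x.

Each diagonal entry of L is the vertex degree and each off-diagonal entry is -1 where an edge is present, 0 otherwise; in the order [0, 1, 2, 3, 4, 5, 6, 7, 8, 9] the diagonal is [3, 5, 4, 2, 3, 4, 2, 5, 4, 4]. L has integer entries, so p(x) = det(xI - L) has integer coefficients. Expanding the determinant yields x^10 - 36x^9 + 560x^8 - 4928x^7 + 26958x^6 - 94750x^5 + 213158x^4 - 294772x^3 + 226480x^2 - 73480x. The constant term is 0 because L is singular (the all-ones vector lies in its kernel).

x^10 - 36x^9 + 560x^8 - 4928x^7 + 26958x^6 - 94750x^5 + 213158x^4 - 294772x^3 + 226480x^2 - 73480x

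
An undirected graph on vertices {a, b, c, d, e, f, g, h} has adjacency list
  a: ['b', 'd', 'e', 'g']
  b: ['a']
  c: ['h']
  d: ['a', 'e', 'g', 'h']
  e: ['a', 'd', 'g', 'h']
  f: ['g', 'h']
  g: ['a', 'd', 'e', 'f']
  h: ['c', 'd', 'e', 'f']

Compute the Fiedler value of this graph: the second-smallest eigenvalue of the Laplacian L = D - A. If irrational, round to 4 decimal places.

0.6610

Reading degrees in the order [a, b, c, d, e, f, g, h] gives [4, 1, 1, 4, 4, 2, 4, 4]; set D = diag(4, 1, 1, 4, 4, 2, 4, 4) and form L = D - A. The sorted Laplacian eigenvalues are [0, 0.6610, 1.0890, 2.0655, 3.9158, 5, 5.2561, 6.0125]; the algebraic connectivity is the second entry, 0.6610. The largest eigenvalue, 6.0125, is at most the vertex count 8.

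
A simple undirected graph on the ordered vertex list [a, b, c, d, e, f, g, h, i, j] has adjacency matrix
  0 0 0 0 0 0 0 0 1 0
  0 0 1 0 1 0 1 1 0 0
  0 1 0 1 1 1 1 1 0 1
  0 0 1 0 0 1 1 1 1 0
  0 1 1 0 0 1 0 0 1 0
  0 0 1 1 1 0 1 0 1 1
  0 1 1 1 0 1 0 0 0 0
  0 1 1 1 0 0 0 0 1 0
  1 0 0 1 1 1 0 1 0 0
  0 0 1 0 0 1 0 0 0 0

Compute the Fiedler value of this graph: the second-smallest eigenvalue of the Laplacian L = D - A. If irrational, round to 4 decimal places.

With the vertex order [a, b, c, d, e, f, g, h, i, j], the degrees are [1, 4, 7, 5, 4, 6, 4, 4, 5, 2], giving D = diag(1, 4, 7, 5, 4, 6, 4, 4, 5, 2) and L = D - A. The smallest Laplacian eigenvalue is always 0. The next one, lambda_2 = 0.8556, measures how hard the graph is to disconnect: larger values mean better connectivity. There is one zero in the spectrum, matching the 1 component. The largest eigenvalue, 8.2629, is at most the vertex count 10.

0.8556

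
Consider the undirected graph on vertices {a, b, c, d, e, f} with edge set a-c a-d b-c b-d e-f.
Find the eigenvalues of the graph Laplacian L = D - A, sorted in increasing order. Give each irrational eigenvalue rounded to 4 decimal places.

[0, 0, 2, 2, 2, 4]

Reading degrees in the order [a, b, c, d, e, f] gives [2, 2, 2, 2, 1, 1]; set D = diag(2, 2, 2, 2, 1, 1) and form L = D - A. Diagonalising L (or applying a numerical eigensolver to the 6x6 matrix) gives the spectrum above. The 2 zero eigenvalues correspond to the 2 connected components.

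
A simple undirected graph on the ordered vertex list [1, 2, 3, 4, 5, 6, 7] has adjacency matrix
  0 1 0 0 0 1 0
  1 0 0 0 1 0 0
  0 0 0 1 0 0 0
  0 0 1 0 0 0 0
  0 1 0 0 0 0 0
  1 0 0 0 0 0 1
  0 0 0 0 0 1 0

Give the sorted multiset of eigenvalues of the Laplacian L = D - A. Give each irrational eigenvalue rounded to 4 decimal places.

[0, 0, 0.3820, 1.3820, 2, 2.6180, 3.6180]

With the vertex order [1, 2, 3, 4, 5, 6, 7], the degrees are [2, 2, 1, 1, 1, 2, 1], giving D = diag(2, 2, 1, 1, 1, 2, 1) and L = D - A. L is symmetric positive semidefinite, so every eigenvalue is real and nonnegative. The 2 zero eigenvalues correspond to the 2 connected components. The eigenvalues sum to 10, which equals trace(L) = 2|E|.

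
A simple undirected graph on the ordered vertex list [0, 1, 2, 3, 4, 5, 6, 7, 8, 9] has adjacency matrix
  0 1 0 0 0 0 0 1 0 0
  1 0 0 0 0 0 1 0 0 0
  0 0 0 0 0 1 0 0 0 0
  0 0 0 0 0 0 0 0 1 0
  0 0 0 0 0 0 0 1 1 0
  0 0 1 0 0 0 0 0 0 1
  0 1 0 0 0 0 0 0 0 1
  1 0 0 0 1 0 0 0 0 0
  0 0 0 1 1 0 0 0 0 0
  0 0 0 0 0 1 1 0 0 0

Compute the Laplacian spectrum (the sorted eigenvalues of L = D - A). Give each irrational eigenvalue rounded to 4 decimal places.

With the vertex order [0, 1, 2, 3, 4, 5, 6, 7, 8, 9], the degrees are [2, 2, 1, 1, 2, 2, 2, 2, 2, 2], giving D = diag(2, 2, 1, 1, 2, 2, 2, 2, 2, 2) and L = D - A. Diagonalising L (or applying a numerical eigensolver to the 10x10 matrix) gives the spectrum above. The single zero eigenvalue shows the graph is connected. The eigenvalues sum to 18, which equals trace(L) = 2|E|.

[0, 0.0979, 0.3820, 0.8244, 1.3820, 2, 2.6180, 3.1756, 3.6180, 3.9021]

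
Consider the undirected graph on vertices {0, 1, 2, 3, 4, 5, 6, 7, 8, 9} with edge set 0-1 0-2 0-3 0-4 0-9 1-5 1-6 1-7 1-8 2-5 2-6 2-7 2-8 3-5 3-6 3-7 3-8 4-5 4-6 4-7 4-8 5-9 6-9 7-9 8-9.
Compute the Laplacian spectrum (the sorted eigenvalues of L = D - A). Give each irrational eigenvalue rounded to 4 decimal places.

[0, 5, 5, 5, 5, 5, 5, 5, 5, 10]

With the vertex order [0, 1, 2, 3, 4, 5, 6, 7, 8, 9], the degrees are [5, 5, 5, 5, 5, 5, 5, 5, 5, 5], giving D = diag(5, 5, 5, 5, 5, 5, 5, 5, 5, 5) and L = D - A. The multiplicity of 0 as a Laplacian eigenvalue equals the number of connected components. The largest eigenvalue, 10, is at most the vertex count 10.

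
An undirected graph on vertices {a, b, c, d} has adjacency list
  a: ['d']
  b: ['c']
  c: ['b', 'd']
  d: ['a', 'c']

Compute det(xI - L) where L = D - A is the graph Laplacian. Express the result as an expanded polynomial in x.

x^4 - 6x^3 + 10x^2 - 4x

With the vertex order [a, b, c, d], the degrees are [1, 1, 2, 2], giving D = diag(1, 1, 2, 2) and L = D - A. L has integer entries, so p(x) = det(xI - L) has integer coefficients. Expanding the determinant yields x^4 - 6x^3 + 10x^2 - 4x. The coefficient of x^3 equals -trace(L) = -6, matching the sum of degrees. There is one zero in the spectrum, matching the 1 component. The eigenvalues sum to 6, which equals trace(L) = 2|E|.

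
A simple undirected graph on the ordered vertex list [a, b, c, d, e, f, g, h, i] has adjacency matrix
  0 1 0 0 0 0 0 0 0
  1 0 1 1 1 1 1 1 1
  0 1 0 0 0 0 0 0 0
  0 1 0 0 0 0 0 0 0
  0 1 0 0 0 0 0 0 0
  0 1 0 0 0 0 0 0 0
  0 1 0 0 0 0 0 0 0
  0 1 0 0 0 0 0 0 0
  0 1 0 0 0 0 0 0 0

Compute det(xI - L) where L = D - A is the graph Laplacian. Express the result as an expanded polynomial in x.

Reading degrees in the order [a, b, c, d, e, f, g, h, i] gives [1, 8, 1, 1, 1, 1, 1, 1, 1]; set D = diag(1, 8, 1, 1, 1, 1, 1, 1, 1) and form L = D - A. L has integer entries, so p(x) = det(xI - L) has integer coefficients. Expanding the determinant yields x^9 - 16x^8 + 84x^7 - 224x^6 + 350x^5 - 336x^4 + 196x^3 - 64x^2 + 9x. The constant term is 0 because L is singular (the all-ones vector lies in its kernel). The largest eigenvalue, 9, is at most the vertex count 9.

x^9 - 16x^8 + 84x^7 - 224x^6 + 350x^5 - 336x^4 + 196x^3 - 64x^2 + 9x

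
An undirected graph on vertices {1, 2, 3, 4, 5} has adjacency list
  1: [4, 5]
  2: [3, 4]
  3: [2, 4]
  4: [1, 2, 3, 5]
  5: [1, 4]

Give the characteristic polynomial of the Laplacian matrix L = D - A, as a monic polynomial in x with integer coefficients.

x^5 - 12x^4 + 50x^3 - 84x^2 + 45x

Reading degrees in the order [1, 2, 3, 4, 5] gives [2, 2, 2, 4, 2]; set D = diag(2, 2, 2, 4, 2) and form L = D - A. L has integer entries, so p(x) = det(xI - L) has integer coefficients. Expanding the determinant yields x^5 - 12x^4 + 50x^3 - 84x^2 + 45x. Since p(0) = det(-L) = 0, x divides p(x). There is one zero in the spectrum, matching the 1 component. The largest eigenvalue, 5, is at most the vertex count 5.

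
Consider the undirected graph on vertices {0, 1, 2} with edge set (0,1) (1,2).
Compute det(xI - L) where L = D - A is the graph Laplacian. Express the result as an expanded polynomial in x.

With the vertex order [0, 1, 2], the degrees are [1, 2, 1], giving D = diag(1, 2, 1) and L = D - A. Computing det(xI - L) by cofactor expansion (or equivalently via sum-over-permutations) gives x^3 - 4x^2 + 3x. The constant term is 0 because L is singular (the all-ones vector lies in its kernel). By the matrix-tree theorem the graph has (1/3) * product of the nonzero eigenvalues = 1 spanning tree. The largest eigenvalue, 3, is at most the vertex count 3.

x^3 - 4x^2 + 3x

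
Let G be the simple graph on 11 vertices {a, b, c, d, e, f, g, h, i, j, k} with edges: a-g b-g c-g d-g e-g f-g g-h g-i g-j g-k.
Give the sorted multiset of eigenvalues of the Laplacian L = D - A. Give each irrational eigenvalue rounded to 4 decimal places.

Each diagonal entry of L is the vertex degree and each off-diagonal entry is -1 where an edge is present, 0 otherwise; in the order [a, b, c, d, e, f, g, h, i, j, k] the diagonal is [1, 1, 1, 1, 1, 1, 10, 1, 1, 1, 1]. L is symmetric positive semidefinite, so every eigenvalue is real and nonnegative. The eigenvalues sum to 20, which equals trace(L) = 2|E|.

[0, 1, 1, 1, 1, 1, 1, 1, 1, 1, 11]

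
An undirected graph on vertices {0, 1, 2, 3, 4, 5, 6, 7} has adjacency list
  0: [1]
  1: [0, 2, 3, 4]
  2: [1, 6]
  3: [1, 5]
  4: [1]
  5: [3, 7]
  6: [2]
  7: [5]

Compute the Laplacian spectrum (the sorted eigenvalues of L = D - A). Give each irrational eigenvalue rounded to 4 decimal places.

[0, 0.2538, 0.5472, 1, 1.4689, 2.4066, 3.1504, 5.1732]

With the vertex order [0, 1, 2, 3, 4, 5, 6, 7], the degrees are [1, 4, 2, 2, 1, 2, 1, 1], giving D = diag(1, 4, 2, 2, 1, 2, 1, 1) and L = D - A. The multiplicity of 0 as a Laplacian eigenvalue equals the number of connected components. The single zero eigenvalue shows the graph is connected. The eigenvalues sum to 14, which equals trace(L) = 2|E|. The largest eigenvalue, 5.1732, is at most the vertex count 8.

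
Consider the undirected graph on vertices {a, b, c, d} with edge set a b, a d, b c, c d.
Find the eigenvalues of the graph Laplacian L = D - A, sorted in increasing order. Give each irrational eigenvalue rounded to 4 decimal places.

With the vertex order [a, b, c, d], the degrees are [2, 2, 2, 2], giving D = diag(2, 2, 2, 2) and L = D - A. The multiplicity of 0 as a Laplacian eigenvalue equals the number of connected components. The single zero eigenvalue shows the graph is connected. The eigenvalues sum to 8, which equals trace(L) = 2|E|. The largest eigenvalue, 4, is at most the vertex count 4.

[0, 2, 2, 4]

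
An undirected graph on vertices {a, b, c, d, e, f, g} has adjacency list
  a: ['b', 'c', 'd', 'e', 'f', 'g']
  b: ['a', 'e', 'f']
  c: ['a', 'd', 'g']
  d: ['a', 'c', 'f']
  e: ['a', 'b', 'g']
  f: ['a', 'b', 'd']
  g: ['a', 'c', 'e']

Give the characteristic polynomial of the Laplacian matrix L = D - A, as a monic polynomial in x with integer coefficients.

x^7 - 24x^6 + 231x^5 - 1140x^4 + 3036x^3 - 4128x^2 + 2240x

Reading degrees in the order [a, b, c, d, e, f, g] gives [6, 3, 3, 3, 3, 3, 3]; set D = diag(6, 3, 3, 3, 3, 3, 3) and form L = D - A. Computing det(xI - L) by cofactor expansion (or equivalently via sum-over-permutations) gives x^7 - 24x^6 + 231x^5 - 1140x^4 + 3036x^3 - 4128x^2 + 2240x. The coefficient of x^6 equals -trace(L) = -24, matching the sum of degrees. By the matrix-tree theorem the graph has (1/7) * product of the nonzero eigenvalues = 320 spanning trees.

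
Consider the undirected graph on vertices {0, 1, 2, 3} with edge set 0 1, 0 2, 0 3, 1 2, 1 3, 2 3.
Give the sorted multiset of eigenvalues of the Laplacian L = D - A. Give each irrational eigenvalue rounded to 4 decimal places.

Reading degrees in the order [0, 1, 2, 3] gives [3, 3, 3, 3]; set D = diag(3, 3, 3, 3) and form L = D - A. The multiplicity of 0 as a Laplacian eigenvalue equals the number of connected components.

[0, 4, 4, 4]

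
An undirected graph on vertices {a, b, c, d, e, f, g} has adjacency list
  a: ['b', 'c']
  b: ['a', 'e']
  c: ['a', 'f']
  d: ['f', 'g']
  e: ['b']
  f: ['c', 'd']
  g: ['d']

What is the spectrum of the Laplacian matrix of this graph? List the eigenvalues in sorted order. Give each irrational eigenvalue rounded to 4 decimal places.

Reading degrees in the order [a, b, c, d, e, f, g] gives [2, 2, 2, 2, 1, 2, 1]; set D = diag(2, 2, 2, 2, 1, 2, 1) and form L = D - A. The multiplicity of 0 as a Laplacian eigenvalue equals the number of connected components. The largest eigenvalue, 3.8019, is at most the vertex count 7.

[0, 0.1981, 0.7530, 1.5550, 2.4450, 3.2470, 3.8019]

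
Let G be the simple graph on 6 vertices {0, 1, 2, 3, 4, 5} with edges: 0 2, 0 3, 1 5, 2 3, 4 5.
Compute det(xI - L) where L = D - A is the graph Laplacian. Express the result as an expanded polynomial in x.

Reading degrees in the order [0, 1, 2, 3, 4, 5] gives [2, 1, 2, 2, 1, 2]; set D = diag(2, 1, 2, 2, 1, 2) and form L = D - A. The eigenvalues of L are [0, 0, 1, 3, 3, 3]; the characteristic polynomial is the product of (x - lambda_i), which multiplies out to x^6 - 10x^5 + 36x^4 - 54x^3 + 27x^2. The constant term is 0 because L is singular (the all-ones vector lies in its kernel). The eigenvalues sum to 10, which equals trace(L) = 2|E|.

x^6 - 10x^5 + 36x^4 - 54x^3 + 27x^2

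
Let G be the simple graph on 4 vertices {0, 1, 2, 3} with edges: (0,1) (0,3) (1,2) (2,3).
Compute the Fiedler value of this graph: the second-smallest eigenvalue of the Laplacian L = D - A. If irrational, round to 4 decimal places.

Reading degrees in the order [0, 1, 2, 3] gives [2, 2, 2, 2]; set D = diag(2, 2, 2, 2) and form L = D - A. The sorted Laplacian eigenvalues are [0, 2, 2, 4]; the algebraic connectivity is the second entry, 2. By the matrix-tree theorem the graph has (1/4) * product of the nonzero eigenvalues = 4 spanning trees.

2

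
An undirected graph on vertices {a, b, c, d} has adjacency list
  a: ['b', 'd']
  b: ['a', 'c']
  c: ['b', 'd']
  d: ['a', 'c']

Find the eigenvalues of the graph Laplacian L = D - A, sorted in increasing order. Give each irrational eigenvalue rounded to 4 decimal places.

[0, 2, 2, 4]

Reading degrees in the order [a, b, c, d] gives [2, 2, 2, 2]; set D = diag(2, 2, 2, 2) and form L = D - A. The multiplicity of 0 as a Laplacian eigenvalue equals the number of connected components. The single zero eigenvalue shows the graph is connected. There is one zero in the spectrum, matching the 1 component. By the matrix-tree theorem the graph has (1/4) * product of the nonzero eigenvalues = 4 spanning trees.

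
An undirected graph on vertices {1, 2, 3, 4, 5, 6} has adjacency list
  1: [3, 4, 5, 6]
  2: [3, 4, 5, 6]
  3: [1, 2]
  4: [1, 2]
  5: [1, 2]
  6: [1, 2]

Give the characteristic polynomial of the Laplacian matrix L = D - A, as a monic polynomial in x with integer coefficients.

With the vertex order [1, 2, 3, 4, 5, 6], the degrees are [4, 4, 2, 2, 2, 2], giving D = diag(4, 4, 2, 2, 2, 2) and L = D - A. L has integer entries, so p(x) = det(xI - L) has integer coefficients. Expanding the determinant yields x^6 - 16x^5 + 96x^4 - 272x^3 + 368x^2 - 192x. The coefficient of x^5 equals -trace(L) = -16, matching the sum of degrees. The largest eigenvalue, 6, is at most the vertex count 6. There is one zero in the spectrum, matching the 1 component.

x^6 - 16x^5 + 96x^4 - 272x^3 + 368x^2 - 192x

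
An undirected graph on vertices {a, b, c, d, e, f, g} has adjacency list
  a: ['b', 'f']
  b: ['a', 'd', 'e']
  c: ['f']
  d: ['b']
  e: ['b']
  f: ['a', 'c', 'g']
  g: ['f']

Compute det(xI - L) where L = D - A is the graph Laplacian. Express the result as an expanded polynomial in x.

x^7 - 12x^6 + 53x^5 - 108x^4 + 107x^3 - 48x^2 + 7x

Reading degrees in the order [a, b, c, d, e, f, g] gives [2, 3, 1, 1, 1, 3, 1]; set D = diag(2, 3, 1, 1, 1, 3, 1) and form L = D - A. L has integer entries, so p(x) = det(xI - L) has integer coefficients. Expanding the determinant yields x^7 - 12x^6 + 53x^5 - 108x^4 + 107x^3 - 48x^2 + 7x. The constant term is 0 because L is singular (the all-ones vector lies in its kernel).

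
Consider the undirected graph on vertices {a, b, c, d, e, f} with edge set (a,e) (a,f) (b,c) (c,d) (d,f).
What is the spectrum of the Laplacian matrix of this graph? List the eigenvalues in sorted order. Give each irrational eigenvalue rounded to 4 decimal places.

With the vertex order [a, b, c, d, e, f], the degrees are [2, 1, 2, 2, 1, 2], giving D = diag(2, 1, 2, 2, 1, 2) and L = D - A. Diagonalising L (or applying a numerical eigensolver to the 6x6 matrix) gives the spectrum above. The single zero eigenvalue shows the graph is connected.

[0, 0.2679, 1, 2, 3, 3.7321]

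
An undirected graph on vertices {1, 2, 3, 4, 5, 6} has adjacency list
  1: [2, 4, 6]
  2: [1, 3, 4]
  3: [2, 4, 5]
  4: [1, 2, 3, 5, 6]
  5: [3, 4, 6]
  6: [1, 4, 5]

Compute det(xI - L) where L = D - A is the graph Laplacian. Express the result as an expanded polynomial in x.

x^6 - 20x^5 + 155x^4 - 580x^3 + 1045x^2 - 726x

Each diagonal entry of L is the vertex degree and each off-diagonal entry is -1 where an edge is present, 0 otherwise; in the order [1, 2, 3, 4, 5, 6] the diagonal is [3, 3, 3, 5, 3, 3]. L has integer entries, so p(x) = det(xI - L) has integer coefficients. Expanding the determinant yields x^6 - 20x^5 + 155x^4 - 580x^3 + 1045x^2 - 726x. Since p(0) = det(-L) = 0, x divides p(x). The eigenvalues sum to 20, which equals trace(L) = 2|E|. By the matrix-tree theorem the graph has (1/6) * product of the nonzero eigenvalues = 121 spanning trees.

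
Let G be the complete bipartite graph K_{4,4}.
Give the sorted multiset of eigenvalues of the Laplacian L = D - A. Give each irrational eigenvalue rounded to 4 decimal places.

[0, 4, 4, 4, 4, 4, 4, 8]

The graph has 8 vertices and degree multiset [4, 4, 4, 4, 4, 4, 4, 4]; D is the diagonal matrix of degrees and L = D - A. L is symmetric positive semidefinite, so every eigenvalue is real and nonnegative. The largest eigenvalue, 8, is at most the vertex count 8. There is one zero in the spectrum, matching the 1 component.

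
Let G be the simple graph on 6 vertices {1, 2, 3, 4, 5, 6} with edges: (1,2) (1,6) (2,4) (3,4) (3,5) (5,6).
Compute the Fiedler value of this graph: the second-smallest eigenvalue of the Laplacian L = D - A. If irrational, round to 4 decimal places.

With the vertex order [1, 2, 3, 4, 5, 6], the degrees are [2, 2, 2, 2, 2, 2], giving D = diag(2, 2, 2, 2, 2, 2) and L = D - A. The sorted Laplacian eigenvalues are [0, 1, 1, 3, 3, 4]; the algebraic connectivity is the second entry, 1. The eigenvalues sum to 12, which equals trace(L) = 2|E|. By the matrix-tree theorem the graph has (1/6) * product of the nonzero eigenvalues = 6 spanning trees.

1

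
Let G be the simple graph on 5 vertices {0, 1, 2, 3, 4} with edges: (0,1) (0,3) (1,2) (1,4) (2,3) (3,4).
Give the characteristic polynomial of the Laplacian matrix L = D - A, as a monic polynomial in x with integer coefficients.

x^5 - 12x^4 + 51x^3 - 92x^2 + 60x

With the vertex order [0, 1, 2, 3, 4], the degrees are [2, 3, 2, 3, 2], giving D = diag(2, 3, 2, 3, 2) and L = D - A. Computing det(xI - L) by cofactor expansion (or equivalently via sum-over-permutations) gives x^5 - 12x^4 + 51x^3 - 92x^2 + 60x. The constant term is 0 because L is singular (the all-ones vector lies in its kernel). By the matrix-tree theorem the graph has (1/5) * product of the nonzero eigenvalues = 12 spanning trees.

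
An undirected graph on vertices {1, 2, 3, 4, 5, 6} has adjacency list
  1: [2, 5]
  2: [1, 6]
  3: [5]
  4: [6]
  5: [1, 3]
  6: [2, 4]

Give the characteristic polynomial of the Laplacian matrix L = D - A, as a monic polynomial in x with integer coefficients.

Each diagonal entry of L is the vertex degree and each off-diagonal entry is -1 where an edge is present, 0 otherwise; in the order [1, 2, 3, 4, 5, 6] the diagonal is [2, 2, 1, 1, 2, 2]. Computing det(xI - L) by cofactor expansion (or equivalently via sum-over-permutations) gives x^6 - 10x^5 + 36x^4 - 56x^3 + 35x^2 - 6x. Since p(0) = det(-L) = 0, x divides p(x). The largest eigenvalue, 3.7321, is at most the vertex count 6.

x^6 - 10x^5 + 36x^4 - 56x^3 + 35x^2 - 6x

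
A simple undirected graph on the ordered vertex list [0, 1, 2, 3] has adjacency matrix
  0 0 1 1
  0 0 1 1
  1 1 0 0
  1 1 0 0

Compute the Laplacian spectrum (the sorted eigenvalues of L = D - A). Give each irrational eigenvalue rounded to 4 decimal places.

[0, 2, 2, 4]

Reading degrees in the order [0, 1, 2, 3] gives [2, 2, 2, 2]; set D = diag(2, 2, 2, 2) and form L = D - A. Diagonalising L (or applying a numerical eigensolver to the 4x4 matrix) gives the spectrum above. The single zero eigenvalue shows the graph is connected. The largest eigenvalue, 4, is at most the vertex count 4.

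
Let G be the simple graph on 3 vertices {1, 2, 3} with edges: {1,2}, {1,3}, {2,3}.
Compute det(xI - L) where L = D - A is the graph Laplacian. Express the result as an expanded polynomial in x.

With the vertex order [1, 2, 3], the degrees are [2, 2, 2], giving D = diag(2, 2, 2) and L = D - A. L has integer entries, so p(x) = det(xI - L) has integer coefficients. Expanding the determinant yields x^3 - 6x^2 + 9x. Since p(0) = det(-L) = 0, x divides p(x). The largest eigenvalue, 3, is at most the vertex count 3.

x^3 - 6x^2 + 9x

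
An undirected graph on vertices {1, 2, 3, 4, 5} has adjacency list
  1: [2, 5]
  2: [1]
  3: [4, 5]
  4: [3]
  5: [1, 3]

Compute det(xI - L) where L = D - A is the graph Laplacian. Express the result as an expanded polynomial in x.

With the vertex order [1, 2, 3, 4, 5], the degrees are [2, 1, 2, 1, 2], giving D = diag(2, 1, 2, 1, 2) and L = D - A. Computing det(xI - L) by cofactor expansion (or equivalently via sum-over-permutations) gives x^5 - 8x^4 + 21x^3 - 20x^2 + 5x. Since p(0) = det(-L) = 0, x divides p(x).

x^5 - 8x^4 + 21x^3 - 20x^2 + 5x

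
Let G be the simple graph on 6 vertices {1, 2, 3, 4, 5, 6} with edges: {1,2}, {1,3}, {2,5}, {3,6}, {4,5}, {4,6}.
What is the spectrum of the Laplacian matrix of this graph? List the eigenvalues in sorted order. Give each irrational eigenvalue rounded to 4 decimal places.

[0, 1, 1, 3, 3, 4]

Reading degrees in the order [1, 2, 3, 4, 5, 6] gives [2, 2, 2, 2, 2, 2]; set D = diag(2, 2, 2, 2, 2, 2) and form L = D - A. L is symmetric positive semidefinite, so every eigenvalue is real and nonnegative. The eigenvalues sum to 12, which equals trace(L) = 2|E|.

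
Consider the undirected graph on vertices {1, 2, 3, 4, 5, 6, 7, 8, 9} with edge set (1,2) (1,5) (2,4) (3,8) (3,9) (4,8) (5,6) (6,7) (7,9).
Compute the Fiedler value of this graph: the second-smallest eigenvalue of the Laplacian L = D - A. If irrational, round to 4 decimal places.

0.4679

With the vertex order [1, 2, 3, 4, 5, 6, 7, 8, 9], the degrees are [2, 2, 2, 2, 2, 2, 2, 2, 2], giving D = diag(2, 2, 2, 2, 2, 2, 2, 2, 2) and L = D - A. Computing the eigenvalues of L and sorting gives [0, 0.4679, 0.4679, 1.6527, 1.6527, 3, 3, 3.8794, 3.8794]. The Fiedler value lambda_2 = 0.4679 is strictly positive, so the graph is connected. There is one zero in the spectrum, matching the 1 component. The largest eigenvalue, 3.8794, is at most the vertex count 9.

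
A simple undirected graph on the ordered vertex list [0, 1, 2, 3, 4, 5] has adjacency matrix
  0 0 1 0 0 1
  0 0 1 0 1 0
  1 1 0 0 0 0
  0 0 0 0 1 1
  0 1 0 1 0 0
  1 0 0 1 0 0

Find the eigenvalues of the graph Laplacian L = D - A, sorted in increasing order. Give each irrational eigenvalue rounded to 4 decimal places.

Reading degrees in the order [0, 1, 2, 3, 4, 5] gives [2, 2, 2, 2, 2, 2]; set D = diag(2, 2, 2, 2, 2, 2) and form L = D - A. The multiplicity of 0 as a Laplacian eigenvalue equals the number of connected components. By the matrix-tree theorem the graph has (1/6) * product of the nonzero eigenvalues = 6 spanning trees.

[0, 1, 1, 3, 3, 4]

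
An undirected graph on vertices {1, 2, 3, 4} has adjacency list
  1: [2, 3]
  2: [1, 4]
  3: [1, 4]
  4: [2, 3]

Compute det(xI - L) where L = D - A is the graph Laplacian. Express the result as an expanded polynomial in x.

x^4 - 8x^3 + 20x^2 - 16x

Reading degrees in the order [1, 2, 3, 4] gives [2, 2, 2, 2]; set D = diag(2, 2, 2, 2) and form L = D - A. Computing det(xI - L) by cofactor expansion (or equivalently via sum-over-permutations) gives x^4 - 8x^3 + 20x^2 - 16x. The constant term is 0 because L is singular (the all-ones vector lies in its kernel). By the matrix-tree theorem the graph has (1/4) * product of the nonzero eigenvalues = 4 spanning trees.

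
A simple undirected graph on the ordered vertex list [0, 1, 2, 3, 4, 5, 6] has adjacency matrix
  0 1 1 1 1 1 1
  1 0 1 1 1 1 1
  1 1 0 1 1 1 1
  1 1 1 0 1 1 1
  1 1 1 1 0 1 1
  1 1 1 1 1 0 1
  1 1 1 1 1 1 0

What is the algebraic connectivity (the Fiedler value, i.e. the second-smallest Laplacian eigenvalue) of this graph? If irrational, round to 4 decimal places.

7

With the vertex order [0, 1, 2, 3, 4, 5, 6], the degrees are [6, 6, 6, 6, 6, 6, 6], giving D = diag(6, 6, 6, 6, 6, 6, 6) and L = D - A. The sorted Laplacian eigenvalues are [0, 7, 7, 7, 7, 7, 7]; the algebraic connectivity is the second entry, 7. The eigenvalues sum to 42, which equals trace(L) = 2|E|.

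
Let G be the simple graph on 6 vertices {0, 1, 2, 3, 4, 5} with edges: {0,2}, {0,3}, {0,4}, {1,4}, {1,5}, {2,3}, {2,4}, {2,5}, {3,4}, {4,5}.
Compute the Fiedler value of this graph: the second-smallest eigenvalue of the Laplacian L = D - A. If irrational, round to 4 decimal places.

With the vertex order [0, 1, 2, 3, 4, 5], the degrees are [3, 2, 4, 3, 5, 3], giving D = diag(3, 2, 4, 3, 5, 3) and L = D - A. The smallest Laplacian eigenvalue is always 0. The next one, lambda_2 = 1.5188, measures how hard the graph is to disconnect: larger values mean better connectivity. By the matrix-tree theorem the graph has (1/6) * product of the nonzero eigenvalues = 104 spanning trees.

1.5188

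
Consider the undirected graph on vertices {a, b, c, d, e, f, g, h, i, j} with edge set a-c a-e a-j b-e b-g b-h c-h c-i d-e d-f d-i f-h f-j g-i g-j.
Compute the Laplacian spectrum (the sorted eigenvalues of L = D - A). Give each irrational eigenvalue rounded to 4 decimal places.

[0, 2, 2, 2, 2, 2, 5, 5, 5, 5]

Each diagonal entry of L is the vertex degree and each off-diagonal entry is -1 where an edge is present, 0 otherwise; in the order [a, b, c, d, e, f, g, h, i, j] the diagonal is [3, 3, 3, 3, 3, 3, 3, 3, 3, 3]. Diagonalising L (or applying a numerical eigensolver to the 10x10 matrix) gives the spectrum above. By the matrix-tree theorem the graph has (1/10) * product of the nonzero eigenvalues = 2000 spanning trees. There is one zero in the spectrum, matching the 1 component.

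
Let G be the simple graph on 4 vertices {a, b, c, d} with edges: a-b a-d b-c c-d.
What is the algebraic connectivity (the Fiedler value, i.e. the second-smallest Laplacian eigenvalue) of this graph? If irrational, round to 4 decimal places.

2

With the vertex order [a, b, c, d], the degrees are [2, 2, 2, 2], giving D = diag(2, 2, 2, 2) and L = D - A. The smallest Laplacian eigenvalue is always 0. The next one, lambda_2 = 2, measures how hard the graph is to disconnect: larger values mean better connectivity. The largest eigenvalue, 4, is at most the vertex count 4. The eigenvalues sum to 8, which equals trace(L) = 2|E|.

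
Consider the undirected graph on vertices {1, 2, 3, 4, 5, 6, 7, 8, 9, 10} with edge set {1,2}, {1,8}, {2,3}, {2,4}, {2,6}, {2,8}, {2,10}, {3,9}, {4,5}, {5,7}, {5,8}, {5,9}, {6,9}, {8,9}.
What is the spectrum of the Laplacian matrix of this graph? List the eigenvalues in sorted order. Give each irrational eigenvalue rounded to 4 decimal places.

Reading degrees in the order [1, 2, 3, 4, 5, 6, 7, 8, 9, 10] gives [2, 6, 2, 2, 4, 2, 1, 4, 4, 1]; set D = diag(2, 6, 2, 2, 4, 2, 1, 4, 4, 1) and form L = D - A. Since every row of L sums to 0, the all-ones vector is in the kernel and 0 is an eigenvalue. The single zero eigenvalue shows the graph is connected. The eigenvalues sum to 28, which equals trace(L) = 2|E|. By the matrix-tree theorem the graph has (1/10) * product of the nonzero eigenvalues = 244 spanning trees.

[0, 0.6837, 1.0303, 1.5792, 1.7546, 2, 3.0609, 5.0559, 5.5252, 7.3103]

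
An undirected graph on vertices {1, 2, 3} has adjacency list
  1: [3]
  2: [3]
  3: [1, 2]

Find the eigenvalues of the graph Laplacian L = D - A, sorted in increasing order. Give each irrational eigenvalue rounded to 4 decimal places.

[0, 1, 3]

Each diagonal entry of L is the vertex degree and each off-diagonal entry is -1 where an edge is present, 0 otherwise; in the order [1, 2, 3] the diagonal is [1, 1, 2]. Since every row of L sums to 0, the all-ones vector is in the kernel and 0 is an eigenvalue. The largest eigenvalue, 3, is at most the vertex count 3.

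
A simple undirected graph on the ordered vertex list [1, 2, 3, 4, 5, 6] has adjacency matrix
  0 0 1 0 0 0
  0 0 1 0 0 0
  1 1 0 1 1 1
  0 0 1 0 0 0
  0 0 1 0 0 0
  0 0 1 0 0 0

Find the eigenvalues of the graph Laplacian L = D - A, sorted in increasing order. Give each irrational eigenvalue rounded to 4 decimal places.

[0, 1, 1, 1, 1, 6]

With the vertex order [1, 2, 3, 4, 5, 6], the degrees are [1, 1, 5, 1, 1, 1], giving D = diag(1, 1, 5, 1, 1, 1) and L = D - A. Since every row of L sums to 0, the all-ones vector is in the kernel and 0 is an eigenvalue. The single zero eigenvalue shows the graph is connected. The largest eigenvalue, 6, is at most the vertex count 6.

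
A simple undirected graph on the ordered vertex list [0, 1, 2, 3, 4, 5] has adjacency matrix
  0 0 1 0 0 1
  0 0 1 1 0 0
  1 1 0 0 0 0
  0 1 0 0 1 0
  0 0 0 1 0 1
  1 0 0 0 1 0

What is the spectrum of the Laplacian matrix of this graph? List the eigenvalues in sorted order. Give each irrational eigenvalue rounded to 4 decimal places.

[0, 1, 1, 3, 3, 4]

Each diagonal entry of L is the vertex degree and each off-diagonal entry is -1 where an edge is present, 0 otherwise; in the order [0, 1, 2, 3, 4, 5] the diagonal is [2, 2, 2, 2, 2, 2]. The multiplicity of 0 as a Laplacian eigenvalue equals the number of connected components. There is one zero in the spectrum, matching the 1 component. By the matrix-tree theorem the graph has (1/6) * product of the nonzero eigenvalues = 6 spanning trees.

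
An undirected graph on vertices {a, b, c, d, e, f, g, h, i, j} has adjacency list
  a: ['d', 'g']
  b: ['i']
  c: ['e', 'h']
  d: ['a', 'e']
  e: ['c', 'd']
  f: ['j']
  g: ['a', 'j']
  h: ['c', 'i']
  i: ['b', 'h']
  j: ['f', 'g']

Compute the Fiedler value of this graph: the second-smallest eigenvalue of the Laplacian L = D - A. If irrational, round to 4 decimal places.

0.0979

Each diagonal entry of L is the vertex degree and each off-diagonal entry is -1 where an edge is present, 0 otherwise; in the order [a, b, c, d, e, f, g, h, i, j] the diagonal is [2, 1, 2, 2, 2, 1, 2, 2, 2, 2]. The sorted Laplacian eigenvalues are [0, 0.0979, 0.3820, 0.8244, 1.3820, 2, 2.6180, 3.1756, 3.6180, 3.9021]; the algebraic connectivity is the second entry, 0.0979. The eigenvalues sum to 18, which equals trace(L) = 2|E|.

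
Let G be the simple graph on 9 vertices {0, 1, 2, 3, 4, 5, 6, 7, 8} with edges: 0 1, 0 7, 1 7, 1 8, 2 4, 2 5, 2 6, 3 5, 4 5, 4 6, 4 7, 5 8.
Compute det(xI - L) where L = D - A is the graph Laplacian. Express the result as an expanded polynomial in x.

x^9 - 24x^8 + 240x^7 - 1296x^6 + 4092x^5 - 7636x^4 + 8096x^3 - 4392x^2 + 927x

With the vertex order [0, 1, 2, 3, 4, 5, 6, 7, 8], the degrees are [2, 3, 3, 1, 4, 4, 2, 3, 2], giving D = diag(2, 3, 3, 1, 4, 4, 2, 3, 2) and L = D - A. Computing det(xI - L) by cofactor expansion (or equivalently via sum-over-permutations) gives x^9 - 24x^8 + 240x^7 - 1296x^6 + 4092x^5 - 7636x^4 + 8096x^3 - 4392x^2 + 927x. Since p(0) = det(-L) = 0, x divides p(x). There is one zero in the spectrum, matching the 1 component.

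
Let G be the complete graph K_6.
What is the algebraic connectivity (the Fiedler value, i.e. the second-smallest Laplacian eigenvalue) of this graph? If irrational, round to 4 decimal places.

The graph has 6 vertices and degree multiset [5, 5, 5, 5, 5, 5]; D is the diagonal matrix of degrees and L = D - A. The sorted Laplacian eigenvalues are [0, 6, 6, 6, 6, 6]; the algebraic connectivity is the second entry, 6. By the matrix-tree theorem the graph has (1/6) * product of the nonzero eigenvalues = 1296 spanning trees. There is one zero in the spectrum, matching the 1 component.

6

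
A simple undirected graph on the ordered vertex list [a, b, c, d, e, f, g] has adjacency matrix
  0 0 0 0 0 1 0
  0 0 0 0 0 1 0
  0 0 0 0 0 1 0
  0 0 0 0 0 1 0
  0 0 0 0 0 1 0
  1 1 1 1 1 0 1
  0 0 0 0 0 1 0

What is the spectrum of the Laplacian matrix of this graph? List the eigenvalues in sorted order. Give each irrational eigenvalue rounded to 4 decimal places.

[0, 1, 1, 1, 1, 1, 7]

Each diagonal entry of L is the vertex degree and each off-diagonal entry is -1 where an edge is present, 0 otherwise; in the order [a, b, c, d, e, f, g] the diagonal is [1, 1, 1, 1, 1, 6, 1]. L is symmetric positive semidefinite, so every eigenvalue is real and nonnegative. The single zero eigenvalue shows the graph is connected. The largest eigenvalue, 7, is at most the vertex count 7.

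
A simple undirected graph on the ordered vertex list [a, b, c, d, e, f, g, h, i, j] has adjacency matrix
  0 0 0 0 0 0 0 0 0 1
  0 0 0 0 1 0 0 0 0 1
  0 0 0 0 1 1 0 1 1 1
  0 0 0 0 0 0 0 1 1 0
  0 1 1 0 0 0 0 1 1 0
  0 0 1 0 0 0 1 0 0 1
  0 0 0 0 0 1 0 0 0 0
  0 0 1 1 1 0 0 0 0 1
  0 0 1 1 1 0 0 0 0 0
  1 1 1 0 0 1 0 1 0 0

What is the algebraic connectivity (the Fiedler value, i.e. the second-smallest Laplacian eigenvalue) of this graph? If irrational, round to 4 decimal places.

0.6263

Each diagonal entry of L is the vertex degree and each off-diagonal entry is -1 where an edge is present, 0 otherwise; in the order [a, b, c, d, e, f, g, h, i, j] the diagonal is [1, 2, 5, 2, 4, 3, 1, 4, 3, 5]. Computing the eigenvalues of L and sorting gives [0, 0.6263, 0.8199, 1.5221, 2.5176, 2.9815, 3.6008, 5.0968, 6.2181, 6.6168]. The Fiedler value lambda_2 = 0.6263 is strictly positive, so the graph is connected. The eigenvalues sum to 30, which equals trace(L) = 2|E|. The largest eigenvalue, 6.6168, is at most the vertex count 10.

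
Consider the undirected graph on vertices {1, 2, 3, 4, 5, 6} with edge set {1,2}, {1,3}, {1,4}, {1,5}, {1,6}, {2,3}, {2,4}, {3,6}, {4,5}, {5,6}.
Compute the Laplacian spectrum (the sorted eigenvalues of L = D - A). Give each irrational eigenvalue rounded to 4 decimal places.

With the vertex order [1, 2, 3, 4, 5, 6], the degrees are [5, 3, 3, 3, 3, 3], giving D = diag(5, 3, 3, 3, 3, 3) and L = D - A. The multiplicity of 0 as a Laplacian eigenvalue equals the number of connected components. The single zero eigenvalue shows the graph is connected.

[0, 2.3820, 2.3820, 4.6180, 4.6180, 6]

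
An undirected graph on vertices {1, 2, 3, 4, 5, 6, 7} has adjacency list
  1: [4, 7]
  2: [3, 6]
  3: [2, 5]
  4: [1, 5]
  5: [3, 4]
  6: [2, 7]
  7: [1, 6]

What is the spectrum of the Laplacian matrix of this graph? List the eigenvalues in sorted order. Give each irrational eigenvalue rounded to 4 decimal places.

[0, 0.7530, 0.7530, 2.4450, 2.4450, 3.8019, 3.8019]

With the vertex order [1, 2, 3, 4, 5, 6, 7], the degrees are [2, 2, 2, 2, 2, 2, 2], giving D = diag(2, 2, 2, 2, 2, 2, 2) and L = D - A. The multiplicity of 0 as a Laplacian eigenvalue equals the number of connected components.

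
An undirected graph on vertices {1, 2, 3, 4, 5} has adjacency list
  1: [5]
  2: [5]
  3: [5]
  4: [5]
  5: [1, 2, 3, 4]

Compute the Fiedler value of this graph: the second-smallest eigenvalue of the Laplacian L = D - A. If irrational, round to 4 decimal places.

1

Reading degrees in the order [1, 2, 3, 4, 5] gives [1, 1, 1, 1, 4]; set D = diag(1, 1, 1, 1, 4) and form L = D - A. Computing the eigenvalues of L and sorting gives [0, 1, 1, 1, 5]. The Fiedler value lambda_2 = 1 is strictly positive, so the graph is connected. The largest eigenvalue, 5, is at most the vertex count 5.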